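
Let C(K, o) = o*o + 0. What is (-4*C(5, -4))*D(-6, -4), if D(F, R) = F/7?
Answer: 384/7 ≈ 54.857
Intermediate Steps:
D(F, R) = F/7 (D(F, R) = F*(⅐) = F/7)
C(K, o) = o² (C(K, o) = o² + 0 = o²)
(-4*C(5, -4))*D(-6, -4) = (-4*(-4)²)*((⅐)*(-6)) = -4*16*(-6/7) = -64*(-6/7) = 384/7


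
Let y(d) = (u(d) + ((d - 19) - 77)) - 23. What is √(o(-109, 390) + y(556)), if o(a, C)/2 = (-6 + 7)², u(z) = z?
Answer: √995 ≈ 31.544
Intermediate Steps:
o(a, C) = 2 (o(a, C) = 2*(-6 + 7)² = 2*1² = 2*1 = 2)
y(d) = -119 + 2*d (y(d) = (d + ((d - 19) - 77)) - 23 = (d + ((-19 + d) - 77)) - 23 = (d + (-96 + d)) - 23 = (-96 + 2*d) - 23 = -119 + 2*d)
√(o(-109, 390) + y(556)) = √(2 + (-119 + 2*556)) = √(2 + (-119 + 1112)) = √(2 + 993) = √995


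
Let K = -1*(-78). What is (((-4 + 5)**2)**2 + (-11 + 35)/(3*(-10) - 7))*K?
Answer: 1014/37 ≈ 27.405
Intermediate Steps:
K = 78
(((-4 + 5)**2)**2 + (-11 + 35)/(3*(-10) - 7))*K = (((-4 + 5)**2)**2 + (-11 + 35)/(3*(-10) - 7))*78 = ((1**2)**2 + 24/(-30 - 7))*78 = (1**2 + 24/(-37))*78 = (1 + 24*(-1/37))*78 = (1 - 24/37)*78 = (13/37)*78 = 1014/37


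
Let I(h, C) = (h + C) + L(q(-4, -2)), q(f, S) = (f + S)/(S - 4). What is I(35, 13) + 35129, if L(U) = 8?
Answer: 35185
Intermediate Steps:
q(f, S) = (S + f)/(-4 + S)
I(h, C) = 8 + C + h (I(h, C) = (h + C) + 8 = (C + h) + 8 = 8 + C + h)
I(35, 13) + 35129 = (8 + 13 + 35) + 35129 = 56 + 35129 = 35185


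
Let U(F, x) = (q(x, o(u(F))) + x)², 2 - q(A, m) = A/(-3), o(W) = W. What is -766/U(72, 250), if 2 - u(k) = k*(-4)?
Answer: -3447/506018 ≈ -0.0068120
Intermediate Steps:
u(k) = 2 + 4*k (u(k) = 2 - k*(-4) = 2 - (-4)*k = 2 + 4*k)
q(A, m) = 2 + A/3 (q(A, m) = 2 - A/(-3) = 2 - A*(-1)/3 = 2 - (-1)*A/3 = 2 + A/3)
U(F, x) = (2 + 4*x/3)² (U(F, x) = ((2 + x/3) + x)² = (2 + 4*x/3)²)
-766/U(72, 250) = -766*9/(4*(3 + 2*250)²) = -766*9/(4*(3 + 500)²) = -766/((4/9)*503²) = -766/((4/9)*253009) = -766/1012036/9 = -766*9/1012036 = -3447/506018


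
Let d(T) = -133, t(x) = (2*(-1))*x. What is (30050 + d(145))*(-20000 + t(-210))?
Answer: -585774860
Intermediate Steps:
t(x) = -2*x
(30050 + d(145))*(-20000 + t(-210)) = (30050 - 133)*(-20000 - 2*(-210)) = 29917*(-20000 + 420) = 29917*(-19580) = -585774860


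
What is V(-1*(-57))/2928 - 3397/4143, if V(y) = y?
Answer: -3236755/4043568 ≈ -0.80047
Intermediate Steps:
V(-1*(-57))/2928 - 3397/4143 = -1*(-57)/2928 - 3397/4143 = 57*(1/2928) - 3397*1/4143 = 19/976 - 3397/4143 = -3236755/4043568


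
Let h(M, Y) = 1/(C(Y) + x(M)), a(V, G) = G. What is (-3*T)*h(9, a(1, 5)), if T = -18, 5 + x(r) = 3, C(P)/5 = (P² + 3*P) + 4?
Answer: 27/109 ≈ 0.24771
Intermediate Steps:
C(P) = 20 + 5*P² + 15*P (C(P) = 5*((P² + 3*P) + 4) = 5*(4 + P² + 3*P) = 20 + 5*P² + 15*P)
x(r) = -2 (x(r) = -5 + 3 = -2)
h(M, Y) = 1/(18 + 5*Y² + 15*Y) (h(M, Y) = 1/((20 + 5*Y² + 15*Y) - 2) = 1/(18 + 5*Y² + 15*Y))
(-3*T)*h(9, a(1, 5)) = (-3*(-18))/(18 + 5*5² + 15*5) = 54/(18 + 5*25 + 75) = 54/(18 + 125 + 75) = 54/218 = 54*(1/218) = 27/109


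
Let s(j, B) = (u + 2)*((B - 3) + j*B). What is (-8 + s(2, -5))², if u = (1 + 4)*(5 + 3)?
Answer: 583696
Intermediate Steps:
u = 40 (u = 5*8 = 40)
s(j, B) = -126 + 42*B + 42*B*j (s(j, B) = (40 + 2)*((B - 3) + j*B) = 42*((-3 + B) + B*j) = 42*(-3 + B + B*j) = -126 + 42*B + 42*B*j)
(-8 + s(2, -5))² = (-8 + (-126 + 42*(-5) + 42*(-5)*2))² = (-8 + (-126 - 210 - 420))² = (-8 - 756)² = (-764)² = 583696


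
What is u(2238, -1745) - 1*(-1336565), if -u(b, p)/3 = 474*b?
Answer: -1845871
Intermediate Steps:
u(b, p) = -1422*b
u(2238, -1745) - 1*(-1336565) = -1422*2238 - 1*(-1336565) = -3182436 + 1336565 = -1845871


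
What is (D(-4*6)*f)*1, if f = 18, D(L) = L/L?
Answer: 18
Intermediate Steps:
D(L) = 1
(D(-4*6)*f)*1 = (1*18)*1 = 18*1 = 18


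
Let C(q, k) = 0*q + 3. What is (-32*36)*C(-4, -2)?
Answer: -3456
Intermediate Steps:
C(q, k) = 3 (C(q, k) = 0 + 3 = 3)
(-32*36)*C(-4, -2) = -32*36*3 = -1152*3 = -3456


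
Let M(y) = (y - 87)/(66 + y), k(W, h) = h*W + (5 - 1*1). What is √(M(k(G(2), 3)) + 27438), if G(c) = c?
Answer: √39619009/38 ≈ 165.64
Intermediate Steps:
k(W, h) = 4 + W*h (k(W, h) = W*h + (5 - 1) = W*h + 4 = 4 + W*h)
M(y) = (-87 + y)/(66 + y)
√(M(k(G(2), 3)) + 27438) = √((-87 + (4 + 2*3))/(66 + (4 + 2*3)) + 27438) = √((-87 + (4 + 6))/(66 + (4 + 6)) + 27438) = √((-87 + 10)/(66 + 10) + 27438) = √(-77/76 + 27438) = √(2085211/76) = √39619009/38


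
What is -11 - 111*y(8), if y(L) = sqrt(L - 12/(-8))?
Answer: -11 - 111*sqrt(38)/2 ≈ -353.13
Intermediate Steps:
y(L) = sqrt(3/2 + L) (y(L) = sqrt(L - 12*(-1/8)) = sqrt(L + 3/2) = sqrt(3/2 + L))
-11 - 111*y(8) = -11 - 111*sqrt(6 + 4*8)/2 = -11 - 111*sqrt(6 + 32)/2 = -11 - 111*sqrt(38)/2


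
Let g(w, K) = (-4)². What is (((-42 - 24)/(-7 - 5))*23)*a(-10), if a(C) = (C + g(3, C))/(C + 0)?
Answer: -759/10 ≈ -75.900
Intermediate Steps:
g(w, K) = 16
a(C) = (16 + C)/C (a(C) = (C + 16)/(C + 0) = (16 + C)/C)
(((-42 - 24)/(-7 - 5))*23)*a(-10) = (((-42 - 24)/(-7 - 5))*23)*((16 - 10)/(-10)) = (-66/(-12)*23)*(-⅒*6) = (-66*(-1/12)*23)*(-⅗) = ((11/2)*23)*(-⅗) = (253/2)*(-⅗) = -759/10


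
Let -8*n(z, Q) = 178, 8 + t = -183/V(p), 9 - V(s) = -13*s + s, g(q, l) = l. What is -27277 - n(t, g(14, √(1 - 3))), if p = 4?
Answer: -109019/4 ≈ -27255.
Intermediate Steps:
V(s) = 9 + 12*s (V(s) = 9 - (-13*s + s) = 9 - (-12)*s = 9 + 12*s)
t = -213/19 (t = -8 - 183/(9 + 12*4) = -8 - 183/(9 + 48) = -8 - 183/57 = -8 - 183*1/57 = -8 - 61/19 = -213/19 ≈ -11.211)
n(z, Q) = -89/4 (n(z, Q) = -⅛*178 = -89/4)
-27277 - n(t, g(14, √(1 - 3))) = -27277 - 1*(-89/4) = -27277 + 89/4 = -109019/4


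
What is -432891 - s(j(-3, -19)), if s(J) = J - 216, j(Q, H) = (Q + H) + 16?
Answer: -432669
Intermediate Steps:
j(Q, H) = 16 + H + Q (j(Q, H) = (H + Q) + 16 = 16 + H + Q)
s(J) = -216 + J
-432891 - s(j(-3, -19)) = -432891 - (-216 + (16 - 19 - 3)) = -432891 - (-216 - 6) = -432891 - 1*(-222) = -432891 + 222 = -432669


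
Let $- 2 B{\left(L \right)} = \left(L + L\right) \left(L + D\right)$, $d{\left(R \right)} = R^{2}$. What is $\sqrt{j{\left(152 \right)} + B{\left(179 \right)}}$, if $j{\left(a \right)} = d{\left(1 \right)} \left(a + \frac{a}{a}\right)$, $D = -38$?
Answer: $i \sqrt{25086} \approx 158.39 i$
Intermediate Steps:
$j{\left(a \right)} = 1 + a$ ($j{\left(a \right)} = 1^{2} \left(a + \frac{a}{a}\right) = 1 \left(a + 1\right) = 1 \left(1 + a\right) = 1 + a$)
$B{\left(L \right)} = - L \left(-38 + L\right)$ ($B{\left(L \right)} = - \frac{\left(L + L\right) \left(L - 38\right)}{2} = - \frac{2 L \left(-38 + L\right)}{2} = - L \left(-38 + L\right)$)
$\sqrt{j{\left(152 \right)} + B{\left(179 \right)}} = \sqrt{\left(1 + 152\right) + 179 \left(38 - 179\right)} = \sqrt{153 + 179 \left(38 - 179\right)} = \sqrt{153 + 179 \left(-141\right)} = \sqrt{153 - 25239} = \sqrt{-25086} = i \sqrt{25086}$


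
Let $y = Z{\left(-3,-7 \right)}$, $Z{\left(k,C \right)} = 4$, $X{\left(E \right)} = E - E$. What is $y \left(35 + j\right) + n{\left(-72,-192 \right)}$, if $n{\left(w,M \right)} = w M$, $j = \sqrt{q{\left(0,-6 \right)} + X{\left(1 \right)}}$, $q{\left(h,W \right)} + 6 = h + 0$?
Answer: $13964 + 4 i \sqrt{6} \approx 13964.0 + 9.798 i$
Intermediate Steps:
$q{\left(h,W \right)} = -6 + h$ ($q{\left(h,W \right)} = -6 + \left(h + 0\right) = -6 + h$)
$X{\left(E \right)} = 0$
$y = 4$
$j = i \sqrt{6}$ ($j = \sqrt{\left(-6 + 0\right) + 0} = \sqrt{-6 + 0} = \sqrt{-6} = i \sqrt{6} \approx 2.4495 i$)
$n{\left(w,M \right)} = M w$
$y \left(35 + j\right) + n{\left(-72,-192 \right)} = 4 \left(35 + i \sqrt{6}\right) - -13824 = \left(140 + 4 i \sqrt{6}\right) + 13824 = 13964 + 4 i \sqrt{6}$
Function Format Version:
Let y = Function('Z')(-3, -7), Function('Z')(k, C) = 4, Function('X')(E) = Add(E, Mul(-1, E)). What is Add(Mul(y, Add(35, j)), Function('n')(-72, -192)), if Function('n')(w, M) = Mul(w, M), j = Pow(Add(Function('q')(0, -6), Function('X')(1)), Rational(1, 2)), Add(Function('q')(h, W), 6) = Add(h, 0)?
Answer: Add(13964, Mul(4, I, Pow(6, Rational(1, 2)))) ≈ Add(13964., Mul(9.7980, I))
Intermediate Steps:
Function('q')(h, W) = Add(-6, h) (Function('q')(h, W) = Add(-6, Add(h, 0)) = Add(-6, h))
Function('X')(E) = 0
y = 4
j = Mul(I, Pow(6, Rational(1, 2))) (j = Pow(Add(Add(-6, 0), 0), Rational(1, 2)) = Pow(Add(-6, 0), Rational(1, 2)) = Pow(-6, Rational(1, 2)) = Mul(I, Pow(6, Rational(1, 2))) ≈ Mul(2.4495, I))
Function('n')(w, M) = Mul(M, w)
Add(Mul(y, Add(35, j)), Function('n')(-72, -192)) = Add(Mul(4, Add(35, Mul(I, Pow(6, Rational(1, 2))))), Mul(-192, -72)) = Add(Add(140, Mul(4, I, Pow(6, Rational(1, 2)))), 13824) = Add(13964, Mul(4, I, Pow(6, Rational(1, 2))))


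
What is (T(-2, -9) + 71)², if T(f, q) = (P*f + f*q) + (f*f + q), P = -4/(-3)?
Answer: 59536/9 ≈ 6615.1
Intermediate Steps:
P = 4/3 (P = -4*(-⅓) = 4/3 ≈ 1.3333)
T(f, q) = q + f² + 4*f/3 + f*q (T(f, q) = (4*f/3 + f*q) + (f*f + q) = (4*f/3 + f*q) + (f² + q) = (4*f/3 + f*q) + (q + f²) = q + f² + 4*f/3 + f*q)
(T(-2, -9) + 71)² = ((-9 + (-2)² + (4/3)*(-2) - 2*(-9)) + 71)² = ((-9 + 4 - 8/3 + 18) + 71)² = (31/3 + 71)² = (244/3)² = 59536/9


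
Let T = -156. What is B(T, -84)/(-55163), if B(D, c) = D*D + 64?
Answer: -24400/55163 ≈ -0.44233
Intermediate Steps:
B(D, c) = 64 + D² (B(D, c) = D² + 64 = 64 + D²)
B(T, -84)/(-55163) = (64 + (-156)²)/(-55163) = (64 + 24336)*(-1/55163) = 24400*(-1/55163) = -24400/55163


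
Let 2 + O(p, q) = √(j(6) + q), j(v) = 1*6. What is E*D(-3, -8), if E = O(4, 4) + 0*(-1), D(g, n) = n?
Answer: 16 - 8*√10 ≈ -9.2982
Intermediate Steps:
j(v) = 6
O(p, q) = -2 + √(6 + q)
E = -2 + √10 (E = (-2 + √(6 + 4)) + 0*(-1) = (-2 + √10) + 0 = -2 + √10 ≈ 1.1623)
E*D(-3, -8) = (-2 + √10)*(-8) = 16 - 8*√10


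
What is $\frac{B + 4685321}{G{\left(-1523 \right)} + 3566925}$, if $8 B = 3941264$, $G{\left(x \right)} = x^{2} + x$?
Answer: $\frac{5177979}{5884931} \approx 0.87987$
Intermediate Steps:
$G{\left(x \right)} = x + x^{2}$
$B = 492658$ ($B = \frac{1}{8} \cdot 3941264 = 492658$)
$\frac{B + 4685321}{G{\left(-1523 \right)} + 3566925} = \frac{492658 + 4685321}{- 1523 \left(1 - 1523\right) + 3566925} = \frac{5177979}{\left(-1523\right) \left(-1522\right) + 3566925} = \frac{5177979}{2318006 + 3566925} = \frac{5177979}{5884931}$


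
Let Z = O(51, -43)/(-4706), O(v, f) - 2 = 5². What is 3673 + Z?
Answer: 17285111/4706 ≈ 3673.0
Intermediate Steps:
O(v, f) = 27 (O(v, f) = 2 + 5² = 2 + 25 = 27)
Z = -27/4706 (Z = 27/(-4706) = 27*(-1/4706) = -27/4706 ≈ -0.0057374)
3673 + Z = 3673 - 27/4706 = 17285111/4706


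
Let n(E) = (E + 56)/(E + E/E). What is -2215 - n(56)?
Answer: -126367/57 ≈ -2217.0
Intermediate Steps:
n(E) = (56 + E)/(1 + E) (n(E) = (56 + E)/(E + 1) = (56 + E)/(1 + E))
-2215 - n(56) = -2215 - (56 + 56)/(1 + 56) = -2215 - 112/57 = -126367/57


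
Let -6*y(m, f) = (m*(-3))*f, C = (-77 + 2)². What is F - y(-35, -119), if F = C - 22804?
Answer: -38523/2 ≈ -19262.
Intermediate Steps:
C = 5625 (C = (-75)² = 5625)
F = -17179 (F = 5625 - 22804 = -17179)
y(m, f) = f*m/2 (y(m, f) = -m*(-3)*f/6 = -(-3*m)*f/6 = -(-1)*f*m/2 = f*m/2)
F - y(-35, -119) = -17179 - (-119)*(-35)/2 = -17179 - 1*4165/2 = -17179 - 4165/2 = -38523/2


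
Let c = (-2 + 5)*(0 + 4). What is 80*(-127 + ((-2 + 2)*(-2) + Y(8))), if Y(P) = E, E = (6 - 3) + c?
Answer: -8960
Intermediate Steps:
c = 12 (c = 3*4 = 12)
E = 15 (E = (6 - 3) + 12 = 3 + 12 = 15)
Y(P) = 15
80*(-127 + ((-2 + 2)*(-2) + Y(8))) = 80*(-127 + ((-2 + 2)*(-2) + 15)) = 80*(-127 + (0*(-2) + 15)) = 80*(-127 + (0 + 15)) = 80*(-127 + 15) = 80*(-112) = -8960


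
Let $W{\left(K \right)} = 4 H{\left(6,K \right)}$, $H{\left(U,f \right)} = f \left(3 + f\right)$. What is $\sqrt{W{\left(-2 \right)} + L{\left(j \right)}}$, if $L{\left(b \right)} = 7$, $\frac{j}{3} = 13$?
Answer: $i \approx 1.0 i$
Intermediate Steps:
$j = 39$ ($j = 3 \cdot 13 = 39$)
$W{\left(K \right)} = 4 K \left(3 + K\right)$
$\sqrt{W{\left(-2 \right)} + L{\left(j \right)}} = \sqrt{4 \left(-2\right) \left(3 - 2\right) + 7} = \sqrt{4 \left(-2\right) 1 + 7} = \sqrt{-8 + 7} = \sqrt{-1} = i$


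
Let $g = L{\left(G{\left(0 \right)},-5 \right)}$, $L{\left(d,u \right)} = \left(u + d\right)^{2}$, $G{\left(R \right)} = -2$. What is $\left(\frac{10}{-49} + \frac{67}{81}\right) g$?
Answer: $\frac{2473}{81} \approx 30.531$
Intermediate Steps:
$L{\left(d,u \right)} = \left(d + u\right)^{2}$
$g = 49$ ($g = \left(-2 - 5\right)^{2} = \left(-7\right)^{2} = 49$)
$\left(\frac{10}{-49} + \frac{67}{81}\right) g = \left(\frac{10}{-49} + \frac{67}{81}\right) 49 = \left(10 \left(- \frac{1}{49}\right) + 67 \cdot \frac{1}{81}\right) 49 = \left(- \frac{10}{49} + \frac{67}{81}\right) 49 = \frac{2473}{3969} \cdot 49 = \frac{2473}{81}$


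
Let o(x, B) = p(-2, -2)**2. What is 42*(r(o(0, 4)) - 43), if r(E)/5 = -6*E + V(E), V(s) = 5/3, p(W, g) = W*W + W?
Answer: -6496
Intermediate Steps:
p(W, g) = W + W**2 (p(W, g) = W**2 + W = W + W**2)
o(x, B) = 4 (o(x, B) = (-2*(1 - 2))**2 = (-2*(-1))**2 = 2**2 = 4)
V(s) = 5/3 (V(s) = 5*(1/3) = 5/3)
r(E) = 25/3 - 30*E (r(E) = 5*(-6*E + 5/3) = 5*(5/3 - 6*E) = 25/3 - 30*E)
42*(r(o(0, 4)) - 43) = 42*((25/3 - 30*4) - 43) = 42*((25/3 - 120) - 43) = 42*(-335/3 - 43) = 42*(-464/3) = -6496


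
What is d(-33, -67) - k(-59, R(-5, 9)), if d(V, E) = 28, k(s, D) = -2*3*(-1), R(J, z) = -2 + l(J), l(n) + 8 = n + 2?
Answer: 22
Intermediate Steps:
l(n) = -6 + n (l(n) = -8 + (n + 2) = -8 + (2 + n) = -6 + n)
R(J, z) = -8 + J (R(J, z) = -2 + (-6 + J) = -8 + J)
k(s, D) = 6 (k(s, D) = -6*(-1) = 6)
d(-33, -67) - k(-59, R(-5, 9)) = 28 - 1*6 = 28 - 6 = 22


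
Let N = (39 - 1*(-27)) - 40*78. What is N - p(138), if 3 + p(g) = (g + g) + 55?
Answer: -3382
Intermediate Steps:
p(g) = 52 + 2*g (p(g) = -3 + ((g + g) + 55) = -3 + (2*g + 55) = -3 + (55 + 2*g) = 52 + 2*g)
N = -3054 (N = (39 + 27) - 3120 = 66 - 3120 = -3054)
N - p(138) = -3054 - (52 + 2*138) = -3054 - (52 + 276) = -3054 - 1*328 = -3054 - 328 = -3382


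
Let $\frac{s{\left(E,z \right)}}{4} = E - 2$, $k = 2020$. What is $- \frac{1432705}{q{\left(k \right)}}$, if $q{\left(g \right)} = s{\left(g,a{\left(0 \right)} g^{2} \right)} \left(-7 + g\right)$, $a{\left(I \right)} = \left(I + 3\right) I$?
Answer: $- \frac{1432705}{16248936} \approx -0.088172$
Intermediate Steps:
$a{\left(I \right)} = I \left(3 + I\right)$ ($a{\left(I \right)} = \left(3 + I\right) I = I \left(3 + I\right)$)
$s{\left(E,z \right)} = -8 + 4 E$ ($s{\left(E,z \right)} = 4 \left(E - 2\right) = 4 \left(-2 + E\right) = -8 + 4 E$)
$q{\left(g \right)} = \left(-8 + 4 g\right) \left(-7 + g\right)$
$- \frac{1432705}{q{\left(k \right)}} = - \frac{1432705}{4 \left(-7 + 2020\right) \left(-2 + 2020\right)} = - \frac{1432705}{4 \cdot 2013 \cdot 2018} = - \frac{1432705}{16248936}$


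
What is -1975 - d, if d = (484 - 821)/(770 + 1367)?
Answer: -4220238/2137 ≈ -1974.8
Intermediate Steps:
d = -337/2137 ≈ -0.15770
-1975 - d = -1975 - 1*(-337/2137) = -1975 + 337/2137 = -4220238/2137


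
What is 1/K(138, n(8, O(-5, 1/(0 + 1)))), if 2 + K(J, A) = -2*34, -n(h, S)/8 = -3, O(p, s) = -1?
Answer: -1/70 ≈ -0.014286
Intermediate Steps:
n(h, S) = 24 (n(h, S) = -8*(-3) = 24)
K(J, A) = -70 (K(J, A) = -2 - 2*34 = -2 - 68 = -70)
1/K(138, n(8, O(-5, 1/(0 + 1)))) = 1/(-70) = -1/70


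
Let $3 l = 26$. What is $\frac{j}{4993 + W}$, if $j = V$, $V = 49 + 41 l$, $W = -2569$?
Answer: $\frac{1213}{7272} \approx 0.1668$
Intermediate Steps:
$l = \frac{26}{3}$ ($l = \frac{1}{3} \cdot 26 = \frac{26}{3} \approx 8.6667$)
$V = \frac{1213}{3}$ ($V = 49 + 41 \cdot \frac{26}{3} = 49 + \frac{1066}{3} = \frac{1213}{3} \approx 404.33$)
$j = \frac{1213}{3} \approx 404.33$
$\frac{j}{4993 + W} = \frac{1213}{3 \left(4993 - 2569\right)} = \frac{1213}{3 \cdot 2424} = \frac{1213}{3} \cdot \frac{1}{2424} = \frac{1213}{7272}$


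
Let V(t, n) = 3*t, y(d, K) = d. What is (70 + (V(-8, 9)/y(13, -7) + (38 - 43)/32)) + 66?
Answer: 55743/416 ≈ 134.00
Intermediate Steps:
(70 + (V(-8, 9)/y(13, -7) + (38 - 43)/32)) + 66 = (70 + ((3*(-8))/13 + (38 - 43)/32)) + 66 = (70 + (-24*1/13 - 5*1/32)) + 66 = (70 + (-24/13 - 5/32)) + 66 = (70 - 833/416) + 66 = 28287/416 + 66 = 55743/416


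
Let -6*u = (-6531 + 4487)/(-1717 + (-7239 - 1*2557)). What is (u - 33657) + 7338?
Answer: -909032963/34539 ≈ -26319.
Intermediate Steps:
u = -1022/34539 (u = -(-6531 + 4487)/(6*(-1717 + (-7239 - 1*2557))) = -(-1022)/(3*(-1717 + (-7239 - 2557))) = -(-1022)/(3*(-1717 - 9796)) = -(-1022)/(3*(-11513)) = -(-1022)*(-1)/(3*11513) = -1/6*2044/11513 = -1022/34539 ≈ -0.029590)
(u - 33657) + 7338 = (-1022/34539 - 33657) + 7338 = -1162480145/34539 + 7338 = -909032963/34539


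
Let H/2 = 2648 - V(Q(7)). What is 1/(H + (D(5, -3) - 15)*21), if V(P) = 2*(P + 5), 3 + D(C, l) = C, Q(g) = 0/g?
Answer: 1/5003 ≈ 0.00019988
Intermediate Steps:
Q(g) = 0
D(C, l) = -3 + C
V(P) = 10 + 2*P (V(P) = 2*(5 + P) = 10 + 2*P)
H = 5276 (H = 2*(2648 - (10 + 2*0)) = 2*(2648 - (10 + 0)) = 2*(2648 - 1*10) = 2*(2648 - 10) = 2*2638 = 5276)
1/(H + (D(5, -3) - 15)*21) = 1/(5276 + ((-3 + 5) - 15)*21) = 1/(5276 + (2 - 15)*21) = 1/(5276 - 13*21) = 1/(5276 - 273) = 1/5003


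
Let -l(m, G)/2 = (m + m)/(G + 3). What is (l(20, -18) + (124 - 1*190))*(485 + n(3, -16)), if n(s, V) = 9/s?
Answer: -88816/3 ≈ -29605.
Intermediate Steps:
l(m, G) = -4*m/(3 + G) (l(m, G) = -2*(m + m)/(G + 3) = -2*2*m/(3 + G) = -4*m/(3 + G))
(l(20, -18) + (124 - 1*190))*(485 + n(3, -16)) = (-4*20/(3 - 18) + (124 - 1*190))*(485 + 9/3) = (-4*20/(-15) + (124 - 190))*(485 + 9*(⅓)) = (-4*20*(-1/15) - 66)*(485 + 3) = (16/3 - 66)*488 = -182/3*488 = -88816/3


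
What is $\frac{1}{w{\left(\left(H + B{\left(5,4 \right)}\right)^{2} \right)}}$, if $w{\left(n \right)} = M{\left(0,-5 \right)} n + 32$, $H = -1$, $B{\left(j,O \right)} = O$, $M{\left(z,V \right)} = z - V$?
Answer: $\frac{1}{77} \approx 0.012987$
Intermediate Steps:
$w{\left(n \right)} = 32 + 5 n$ ($w{\left(n \right)} = \left(0 - -5\right) n + 32 = \left(0 + 5\right) n + 32 = 5 n + 32 = 32 + 5 n$)
$\frac{1}{w{\left(\left(H + B{\left(5,4 \right)}\right)^{2} \right)}} = \frac{1}{32 + 5 \left(-1 + 4\right)^{2}} = \frac{1}{32 + 5 \cdot 3^{2}} = \frac{1}{32 + 5 \cdot 9} = \frac{1}{32 + 45} = \frac{1}{77}$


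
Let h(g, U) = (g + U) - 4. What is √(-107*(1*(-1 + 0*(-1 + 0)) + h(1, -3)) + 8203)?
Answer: 2*√2238 ≈ 94.615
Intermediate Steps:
h(g, U) = -4 + U + g (h(g, U) = (U + g) - 4 = -4 + U + g)
√(-107*(1*(-1 + 0*(-1 + 0)) + h(1, -3)) + 8203) = √(-107*(1*(-1 + 0*(-1 + 0)) + (-4 - 3 + 1)) + 8203) = √(-107*(1*(-1 + 0*(-1)) - 6) + 8203) = √(-107*(1*(-1 + 0) - 6) + 8203) = √(-107*(1*(-1) - 6) + 8203) = √(-107*(-1 - 6) + 8203) = √(-107*(-7) + 8203) = √(749 + 8203) = √8952 = 2*√2238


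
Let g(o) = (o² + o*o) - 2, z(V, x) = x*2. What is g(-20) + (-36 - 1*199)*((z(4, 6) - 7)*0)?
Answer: 798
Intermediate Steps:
z(V, x) = 2*x
g(o) = -2 + 2*o² (g(o) = (o² + o²) - 2 = 2*o² - 2 = -2 + 2*o²)
g(-20) + (-36 - 1*199)*((z(4, 6) - 7)*0) = (-2 + 2*(-20)²) + (-36 - 1*199)*((2*6 - 7)*0) = (-2 + 2*400) + (-36 - 199)*((12 - 7)*0) = (-2 + 800) - 1175*0 = 798 - 235*0 = 798 + 0 = 798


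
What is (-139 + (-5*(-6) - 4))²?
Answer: 12769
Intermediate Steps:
(-139 + (-5*(-6) - 4))² = (-139 + (30 - 4))² = (-139 + 26)² = (-113)² = 12769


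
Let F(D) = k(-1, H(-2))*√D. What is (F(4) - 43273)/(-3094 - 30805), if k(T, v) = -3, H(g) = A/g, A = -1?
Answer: 43279/33899 ≈ 1.2767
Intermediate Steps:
H(g) = -1/g
F(D) = -3*√D
(F(4) - 43273)/(-3094 - 30805) = (-3*√4 - 43273)/(-3094 - 30805) = (-3*2 - 43273)/(-33899) = (-6 - 43273)*(-1/33899) = -43279*(-1/33899) = 43279/33899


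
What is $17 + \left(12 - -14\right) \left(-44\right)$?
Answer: $-1127$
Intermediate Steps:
$17 + \left(12 - -14\right) \left(-44\right) = 17 + \left(12 + 14\right) \left(-44\right) = 17 + 26 \left(-44\right) = 17 - 1144 = -1127$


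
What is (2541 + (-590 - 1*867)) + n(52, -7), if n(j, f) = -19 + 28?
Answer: 1093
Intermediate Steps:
n(j, f) = 9
(2541 + (-590 - 1*867)) + n(52, -7) = (2541 + (-590 - 1*867)) + 9 = (2541 + (-590 - 867)) + 9 = (2541 - 1457) + 9 = 1084 + 9 = 1093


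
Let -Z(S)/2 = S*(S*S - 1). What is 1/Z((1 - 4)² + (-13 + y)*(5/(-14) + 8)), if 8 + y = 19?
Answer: 343/166056 ≈ 0.0020656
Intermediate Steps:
y = 11 (y = -8 + 19 = 11)
Z(S) = -2*S*(-1 + S²) (Z(S) = -2*S*(S*S - 1) = -2*S*(S² - 1) = -2*S*(-1 + S²))
1/Z((1 - 4)² + (-13 + y)*(5/(-14) + 8)) = 1/(2*((1 - 4)² + (-13 + 11)*(5/(-14) + 8))*(1 - ((1 - 4)² + (-13 + 11)*(5/(-14) + 8))²)) = 1/(2*((-3)² - 2*(5*(-1/14) + 8))*(1 - ((-3)² - 2*(5*(-1/14) + 8))²)) = 1/(2*(9 - 2*(-5/14 + 8))*(1 - (9 - 2*(-5/14 + 8))²)) = 1/(2*(9 - 2*107/14)*(1 - (9 - 2*107/14)²)) = 1/(2*(9 - 107/7)*(1 - (9 - 107/7)²)) = 1/(2*(-44/7)*(1 - (-44/7)²)) = 1/(2*(-44/7)*(1 - 1*1936/49)) = 1/(2*(-44/7)*(1 - 1936/49)) = 1/(2*(-44/7)*(-1887/49)) = 1/(166056/343) = 343/166056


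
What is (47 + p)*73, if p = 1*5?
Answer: 3796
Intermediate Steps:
p = 5
(47 + p)*73 = (47 + 5)*73 = 52*73 = 3796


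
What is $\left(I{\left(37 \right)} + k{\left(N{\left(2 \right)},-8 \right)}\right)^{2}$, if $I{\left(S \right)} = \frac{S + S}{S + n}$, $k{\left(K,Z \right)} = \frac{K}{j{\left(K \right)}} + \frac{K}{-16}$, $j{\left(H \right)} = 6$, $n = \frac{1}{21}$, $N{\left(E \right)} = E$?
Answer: $\frac{424071649}{87160896} \approx 4.8654$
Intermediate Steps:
$n = \frac{1}{21} \approx 0.047619$
$k{\left(K,Z \right)} = \frac{5 K}{48}$ ($k{\left(K,Z \right)} = \frac{K}{6} + \frac{K}{-16} = K \frac{1}{6} + K \left(- \frac{1}{16}\right) = \frac{K}{6} - \frac{K}{16} = \frac{5 K}{48}$)
$I{\left(S \right)} = \frac{2 S}{\frac{1}{21} + S}$ ($I{\left(S \right)} = \frac{S + S}{S + \frac{1}{21}} = \frac{2 S}{\frac{1}{21} + S}$)
$\left(I{\left(37 \right)} + k{\left(N{\left(2 \right)},-8 \right)}\right)^{2} = \left(42 \cdot 37 \frac{1}{1 + 21 \cdot 37} + \frac{5}{48} \cdot 2\right)^{2} = \left(42 \cdot 37 \frac{1}{1 + 777} + \frac{5}{24}\right)^{2} = \left(42 \cdot 37 \cdot \frac{1}{778} + \frac{5}{24}\right)^{2} = \left(\frac{777}{389} + \frac{5}{24}\right)^{2} = \left(\frac{20593}{9336}\right)^{2} = \frac{424071649}{87160896}$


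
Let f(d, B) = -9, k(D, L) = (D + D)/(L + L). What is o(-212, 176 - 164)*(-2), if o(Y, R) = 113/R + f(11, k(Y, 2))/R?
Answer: -52/3 ≈ -17.333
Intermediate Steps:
k(D, L) = D/L (k(D, L) = (2*D)/((2*L)) = (2*D)*(1/(2*L)) = D/L)
o(Y, R) = 104/R (o(Y, R) = 113/R - 9/R = 104/R)
o(-212, 176 - 164)*(-2) = (104/(176 - 164))*(-2) = (104/12)*(-2) = (104*(1/12))*(-2) = (26/3)*(-2) = -52/3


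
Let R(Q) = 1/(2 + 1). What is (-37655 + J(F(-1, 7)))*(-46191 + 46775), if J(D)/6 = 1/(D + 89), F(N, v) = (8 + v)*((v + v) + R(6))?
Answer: -417819661/19 ≈ -2.1990e+7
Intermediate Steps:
R(Q) = 1/3
F(N, v) = (8 + v)*(1/3 + 2*v) (F(N, v) = (8 + v)*((v + v) + 1/3) = (8 + v)*(2*v + 1/3) = (8 + v)*(1/3 + 2*v))
J(D) = 6/(89 + D) (J(D) = 6/(D + 89) = 6/(89 + D))
(-37655 + J(F(-1, 7)))*(-46191 + 46775) = (-37655 + 6/(89 + (8/3 + 2*7**2 + (49/3)*7)))*(-46191 + 46775) = (-37655 + 6/(89 + (8/3 + 2*49 + 343/3)))*584 = (-37655 + 6/(89 + (8/3 + 98 + 343/3)))*584 = (-37655 + 6/(89 + 215))*584 = (-37655 + 6/304)*584 = (-37655 + 6*(1/304))*584 = (-37655 + 3/152)*584 = -5723557/152*584 = -417819661/19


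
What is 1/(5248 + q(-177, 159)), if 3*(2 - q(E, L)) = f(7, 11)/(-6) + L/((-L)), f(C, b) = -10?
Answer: 9/47248 ≈ 0.00019048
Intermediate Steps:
q(E, L) = 16/9 (q(E, L) = 2 - (-10/(-6) + L/((-L)))/3 = 2 - (-10*(-1/6) + L*(-1/L))/3 = 2 - (5/3 - 1)/3 = 2 - 1/3*2/3 = 2 - 2/9 = 16/9)
1/(5248 + q(-177, 159)) = 1/(5248 + 16/9) = 1/(47248/9) = 9/47248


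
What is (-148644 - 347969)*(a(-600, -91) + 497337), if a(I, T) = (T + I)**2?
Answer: -484107291434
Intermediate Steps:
a(I, T) = (I + T)**2
(-148644 - 347969)*(a(-600, -91) + 497337) = (-148644 - 347969)*((-600 - 91)**2 + 497337) = -496613*((-691)**2 + 497337) = -496613*(477481 + 497337) = -496613*974818 = -484107291434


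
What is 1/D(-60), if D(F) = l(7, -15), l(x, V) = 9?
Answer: 1/9 ≈ 0.11111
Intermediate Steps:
D(F) = 9
1/D(-60) = 1/9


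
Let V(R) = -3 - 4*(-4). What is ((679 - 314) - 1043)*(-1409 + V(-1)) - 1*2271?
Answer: 944217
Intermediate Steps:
V(R) = 13 (V(R) = -3 + 16 = 13)
((679 - 314) - 1043)*(-1409 + V(-1)) - 1*2271 = ((679 - 314) - 1043)*(-1409 + 13) - 1*2271 = (365 - 1043)*(-1396) - 2271 = -678*(-1396) - 2271 = 946488 - 2271 = 944217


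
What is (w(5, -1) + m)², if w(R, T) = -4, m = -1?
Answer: 25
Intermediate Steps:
(w(5, -1) + m)² = (-4 - 1)² = (-5)² = 25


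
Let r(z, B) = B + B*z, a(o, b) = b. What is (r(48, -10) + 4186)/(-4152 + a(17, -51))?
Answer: -1232/1401 ≈ -0.87937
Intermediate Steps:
(r(48, -10) + 4186)/(-4152 + a(17, -51)) = (-10*(1 + 48) + 4186)/(-4152 - 51) = (-10*49 + 4186)/(-4203) = (-490 + 4186)*(-1/4203) = 3696*(-1/4203) = -1232/1401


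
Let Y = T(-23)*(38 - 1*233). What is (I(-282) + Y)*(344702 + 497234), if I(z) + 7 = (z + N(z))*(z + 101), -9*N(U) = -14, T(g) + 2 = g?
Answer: 421520310016/9 ≈ 4.6836e+10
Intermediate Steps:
T(g) = -2 + g
N(U) = 14/9 (N(U) = -1/9*(-14) = 14/9)
I(z) = -7 + (101 + z)*(14/9 + z) (I(z) = -7 + (z + 14/9)*(z + 101) = -7 + (14/9 + z)*(101 + z) = -7 + (101 + z)*(14/9 + z))
Y = 4875 (Y = (-2 - 23)*(38 - 1*233) = -25*(38 - 233) = -25*(-195) = 4875)
(I(-282) + Y)*(344702 + 497234) = ((1351/9 + (-282)**2 + (923/9)*(-282)) + 4875)*(344702 + 497234) = ((1351/9 + 79524 - 86762/3) + 4875)*841936 = (456781/9 + 4875)*841936 = (500656/9)*841936 = 421520310016/9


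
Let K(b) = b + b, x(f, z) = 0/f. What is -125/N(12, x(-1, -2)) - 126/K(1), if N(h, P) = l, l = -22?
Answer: -1261/22 ≈ -57.318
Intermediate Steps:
x(f, z) = 0
N(h, P) = -22
K(b) = 2*b
-125/N(12, x(-1, -2)) - 126/K(1) = -125/(-22) - 126/(2*1) = -125*(-1/22) - 126/2 = 125/22 - 126*½ = 125/22 - 63 = -1261/22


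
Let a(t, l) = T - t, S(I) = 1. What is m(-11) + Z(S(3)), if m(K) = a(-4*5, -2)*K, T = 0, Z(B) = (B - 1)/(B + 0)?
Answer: -220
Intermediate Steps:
Z(B) = (-1 + B)/B
a(t, l) = -t (a(t, l) = 0 - t = -t)
m(K) = 20*K (m(K) = (-(-4)*5)*K = (-1*(-20))*K = 20*K)
m(-11) + Z(S(3)) = 20*(-11) + (-1 + 1)/1 = -220 + 1*0 = -220 + 0 = -220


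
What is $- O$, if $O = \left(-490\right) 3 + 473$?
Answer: $997$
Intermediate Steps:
$O = -997$ ($O = -1470 + 473 = -997$)
$- O = \left(-1\right) \left(-997\right) = 997$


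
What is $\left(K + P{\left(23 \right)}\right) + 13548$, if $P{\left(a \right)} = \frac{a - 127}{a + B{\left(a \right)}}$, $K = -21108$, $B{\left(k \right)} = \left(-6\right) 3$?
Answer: $- \frac{37904}{5} \approx -7580.8$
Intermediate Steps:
$B{\left(k \right)} = -18$
$P{\left(a \right)} = \frac{-127 + a}{-18 + a}$ ($P{\left(a \right)} = \frac{a - 127}{a - 18} = \frac{-127 + a}{-18 + a}$)
$\left(K + P{\left(23 \right)}\right) + 13548 = \left(-21108 + \frac{-127 + 23}{-18 + 23}\right) + 13548 = \left(-21108 + \frac{1}{5} \left(-104\right)\right) + 13548 = \left(-21108 - \frac{104}{5}\right) + 13548 = - \frac{105644}{5} + 13548 = - \frac{37904}{5}$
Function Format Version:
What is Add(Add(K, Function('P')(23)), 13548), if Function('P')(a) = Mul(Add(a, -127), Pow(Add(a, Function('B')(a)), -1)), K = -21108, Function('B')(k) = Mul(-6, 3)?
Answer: Rational(-37904, 5) ≈ -7580.8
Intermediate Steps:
Function('B')(k) = -18
Function('P')(a) = Mul(Pow(Add(-18, a), -1), Add(-127, a)) (Function('P')(a) = Mul(Add(a, -127), Pow(Add(a, -18), -1)) = Mul(Add(-127, a), Pow(Add(-18, a), -1)) = Mul(Pow(Add(-18, a), -1), Add(-127, a)))
Add(Add(K, Function('P')(23)), 13548) = Add(Add(-21108, Mul(Pow(Add(-18, 23), -1), Add(-127, 23))), 13548) = Add(Add(-21108, Mul(Pow(5, -1), -104)), 13548) = Add(Add(-21108, Mul(Rational(1, 5), -104)), 13548) = Add(Add(-21108, Rational(-104, 5)), 13548) = Add(Rational(-105644, 5), 13548) = Rational(-37904, 5)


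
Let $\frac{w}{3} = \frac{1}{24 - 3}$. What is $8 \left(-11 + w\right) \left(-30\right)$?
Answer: $\frac{18240}{7} \approx 2605.7$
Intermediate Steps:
$w = \frac{1}{7}$ ($w = \frac{3}{24 - 3} = \frac{3}{21} = 3 \cdot \frac{1}{21} = \frac{1}{7} \approx 0.14286$)
$8 \left(-11 + w\right) \left(-30\right) = 8 \left(-11 + \frac{1}{7}\right) \left(-30\right) = 8 \left(- \frac{76}{7}\right) \left(-30\right) = \left(- \frac{608}{7}\right) \left(-30\right) = \frac{18240}{7}$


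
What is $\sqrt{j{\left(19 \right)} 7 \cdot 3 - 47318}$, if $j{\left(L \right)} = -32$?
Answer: $i \sqrt{47990} \approx 219.07 i$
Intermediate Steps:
$\sqrt{j{\left(19 \right)} 7 \cdot 3 - 47318} = \sqrt{- 32 \cdot 7 \cdot 3 - 47318} = \sqrt{\left(-32\right) 21 - 47318} = \sqrt{-672 - 47318} = \sqrt{-47990} = i \sqrt{47990}$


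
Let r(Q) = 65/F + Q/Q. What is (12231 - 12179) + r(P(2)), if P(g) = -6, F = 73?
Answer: 3934/73 ≈ 53.890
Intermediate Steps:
r(Q) = 138/73 (r(Q) = 65/73 + Q/Q = 65*(1/73) + 1 = 65/73 + 1 = 138/73)
(12231 - 12179) + r(P(2)) = (12231 - 12179) + 138/73 = 52 + 138/73 = 3934/73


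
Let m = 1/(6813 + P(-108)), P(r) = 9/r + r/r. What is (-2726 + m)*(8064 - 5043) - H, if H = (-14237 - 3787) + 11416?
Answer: -672831007094/81767 ≈ -8.2286e+6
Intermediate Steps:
P(r) = 1 + 9/r (P(r) = 9/r + 1 = 1 + 9/r)
H = -6608 (H = -18024 + 11416 = -6608)
m = 12/81767 (m = 1/(6813 + (9 - 108)/(-108)) = 1/(6813 - 1/108*(-99)) = 1/(6813 + 11/12) = 1/(81767/12) = 12/81767 ≈ 0.00014676)
(-2726 + m)*(8064 - 5043) - H = (-2726 + 12/81767)*(8064 - 5043) - 1*(-6608) = -222896830/81767*3021 + 6608 = -673371323430/81767 + 6608 = -672831007094/81767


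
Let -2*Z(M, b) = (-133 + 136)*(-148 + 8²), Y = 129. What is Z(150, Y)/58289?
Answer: 18/8327 ≈ 0.0021616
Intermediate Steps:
Z(M, b) = 126 (Z(M, b) = -(-133 + 136)*(-148 + 8²)/2 = -3*(-148 + 64)/2 = -3*(-84)/2 = -½*(-252) = 126)
Z(150, Y)/58289 = 126/58289 = 126*(1/58289) = 18/8327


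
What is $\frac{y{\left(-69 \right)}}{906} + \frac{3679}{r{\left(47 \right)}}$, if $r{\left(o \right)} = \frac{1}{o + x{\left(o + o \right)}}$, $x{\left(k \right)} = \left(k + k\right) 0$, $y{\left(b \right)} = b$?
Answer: $\frac{52219703}{302} \approx 1.7291 \cdot 10^{5}$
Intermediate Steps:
$x{\left(k \right)} = 0$ ($x{\left(k \right)} = 2 k 0 = 0$)
$r{\left(o \right)} = \frac{1}{o}$ ($r{\left(o \right)} = \frac{1}{o + 0} = \frac{1}{o}$)
$\frac{y{\left(-69 \right)}}{906} + \frac{3679}{r{\left(47 \right)}} = - \frac{69}{906} + \frac{3679}{\frac{1}{47}} = \left(-69\right) \frac{1}{906} + 3679 \frac{1}{\frac{1}{47}} = - \frac{23}{302} + 3679 \cdot 47 = - \frac{23}{302} + 172913 = \frac{52219703}{302}$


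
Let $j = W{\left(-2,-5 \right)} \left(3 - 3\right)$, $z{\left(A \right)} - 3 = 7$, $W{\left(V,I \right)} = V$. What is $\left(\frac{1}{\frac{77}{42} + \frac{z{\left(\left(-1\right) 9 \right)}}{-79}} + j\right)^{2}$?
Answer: $\frac{224676}{654481} \approx 0.34329$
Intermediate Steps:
$z{\left(A \right)} = 10$ ($z{\left(A \right)} = 3 + 7 = 10$)
$j = 0$ ($j = - 2 \left(3 - 3\right) = \left(-2\right) 0 = 0$)
$\left(\frac{1}{\frac{77}{42} + \frac{z{\left(\left(-1\right) 9 \right)}}{-79}} + j\right)^{2} = \left(\frac{1}{\frac{77}{42} + \frac{10}{-79}} + 0\right)^{2} = \left(\frac{1}{77 \cdot \frac{1}{42} + 10 \left(- \frac{1}{79}\right)} + 0\right)^{2} = \left(\frac{1}{\frac{11}{6} - \frac{10}{79}} + 0\right)^{2} = \left(\frac{1}{\frac{809}{474}} + 0\right)^{2} = \left(\frac{474}{809} + 0\right)^{2} = \left(\frac{474}{809}\right)^{2} = \frac{224676}{654481}$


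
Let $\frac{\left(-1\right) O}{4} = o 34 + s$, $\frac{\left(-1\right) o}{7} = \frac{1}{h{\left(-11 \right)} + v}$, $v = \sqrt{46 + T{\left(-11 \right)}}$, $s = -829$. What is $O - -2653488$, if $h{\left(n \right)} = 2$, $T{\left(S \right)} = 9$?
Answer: $\frac{7970300}{3} + \frac{56 \sqrt{55}}{3} \approx 2.6569 \cdot 10^{6}$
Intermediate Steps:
$v = \sqrt{55}$ ($v = \sqrt{46 + 9} = \sqrt{55} \approx 7.4162$)
$o = - \frac{7}{2 + \sqrt{55}} \approx -0.7434$
$O = \frac{9836}{3} + \frac{56 \sqrt{55}}{3}$ ($O = - 4 \left(\left(\frac{14}{51} - \frac{7 \sqrt{55}}{51}\right) 34 - 829\right) = - 4 \left(\left(\frac{28}{3} - \frac{14 \sqrt{55}}{3}\right) - 829\right) = - 4 \left(- \frac{2459}{3} - \frac{14 \sqrt{55}}{3}\right) = \frac{9836}{3} + \frac{56 \sqrt{55}}{3} \approx 3417.1$)
$O - -2653488 = \left(\frac{9836}{3} + \frac{56 \sqrt{55}}{3}\right) - -2653488 = \left(\frac{9836}{3} + \frac{56 \sqrt{55}}{3}\right) + 2653488 = \frac{7970300}{3} + \frac{56 \sqrt{55}}{3}$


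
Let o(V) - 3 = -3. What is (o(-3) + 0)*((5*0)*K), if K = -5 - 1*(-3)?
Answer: 0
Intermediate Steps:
K = -2 (K = -5 + 3 = -2)
o(V) = 0 (o(V) = 3 - 3 = 0)
(o(-3) + 0)*((5*0)*K) = (0 + 0)*((5*0)*(-2)) = 0*(0*(-2)) = 0*0 = 0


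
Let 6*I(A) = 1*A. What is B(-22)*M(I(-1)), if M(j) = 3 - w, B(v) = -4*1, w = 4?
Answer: 4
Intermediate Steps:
I(A) = A/6 (I(A) = (1*A)/6 = A/6)
B(v) = -4
M(j) = -1 (M(j) = 3 - 1*4 = 3 - 4 = -1)
B(-22)*M(I(-1)) = -4*(-1) = 4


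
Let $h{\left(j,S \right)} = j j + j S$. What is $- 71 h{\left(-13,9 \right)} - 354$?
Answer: $-4046$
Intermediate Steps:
$h{\left(j,S \right)} = j^{2} + S j$
$- 71 h{\left(-13,9 \right)} - 354 = - 71 \left(- 13 \left(9 - 13\right)\right) - 354 = - 71 \left(\left(-13\right) \left(-4\right)\right) - 354 = \left(-71\right) 52 - 354 = -3692 - 354 = -4046$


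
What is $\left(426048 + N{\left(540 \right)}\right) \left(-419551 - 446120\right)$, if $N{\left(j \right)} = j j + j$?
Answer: $-621714524148$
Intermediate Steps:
$N{\left(j \right)} = j + j^{2}$ ($N{\left(j \right)} = j^{2} + j = j + j^{2}$)
$\left(426048 + N{\left(540 \right)}\right) \left(-419551 - 446120\right) = \left(426048 + 540 \left(1 + 540\right)\right) \left(-419551 - 446120\right) = \left(426048 + 540 \cdot 541\right) \left(-865671\right) = \left(426048 + 292140\right) \left(-865671\right) = 718188 \left(-865671\right) = -621714524148$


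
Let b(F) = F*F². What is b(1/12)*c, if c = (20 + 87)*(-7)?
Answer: -749/1728 ≈ -0.43345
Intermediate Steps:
b(F) = F³
c = -749 (c = 107*(-7) = -749)
b(1/12)*c = (1/12)³*(-749) = (1/1728)*(-749) = -749/1728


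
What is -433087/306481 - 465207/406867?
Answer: -318785914996/124697005027 ≈ -2.5565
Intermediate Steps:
-433087/306481 - 465207/406867 = -318785914996/124697005027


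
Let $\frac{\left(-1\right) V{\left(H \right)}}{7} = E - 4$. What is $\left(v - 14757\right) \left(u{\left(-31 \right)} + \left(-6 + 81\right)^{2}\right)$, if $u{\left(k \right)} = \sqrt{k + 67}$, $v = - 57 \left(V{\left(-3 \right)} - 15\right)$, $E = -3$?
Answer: $-94009545$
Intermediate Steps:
$V{\left(H \right)} = 49$ ($V{\left(H \right)} = - 7 \left(-3 - 4\right) = \left(-7\right) \left(-7\right) = 49$)
$v = -1938$ ($v = - 57 \left(49 - 15\right) = \left(-57\right) 34 = -1938$)
$u{\left(k \right)} = \sqrt{67 + k}$
$\left(v - 14757\right) \left(u{\left(-31 \right)} + \left(-6 + 81\right)^{2}\right) = \left(-1938 - 14757\right) \left(\sqrt{67 - 31} + \left(-6 + 81\right)^{2}\right) = - 16695 \left(\sqrt{36} + 75^{2}\right) = - 16695 \left(6 + 5625\right) = \left(-16695\right) 5631 = -94009545$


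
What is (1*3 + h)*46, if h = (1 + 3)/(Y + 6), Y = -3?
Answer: 598/3 ≈ 199.33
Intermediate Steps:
h = 4/3 (h = (1 + 3)/(-3 + 6) = 4/3 ≈ 1.3333)
(1*3 + h)*46 = (1*3 + 4/3)*46 = (3 + 4/3)*46 = (13/3)*46 = 598/3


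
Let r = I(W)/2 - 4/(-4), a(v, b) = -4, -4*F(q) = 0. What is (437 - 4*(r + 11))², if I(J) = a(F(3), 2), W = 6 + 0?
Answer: 157609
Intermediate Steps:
F(q) = 0 (F(q) = -¼*0 = 0)
W = 6
I(J) = -4
r = -1 (r = -4/2 - 4/(-4) = -4*½ - 4*(-¼) = -2 + 1 = -1)
(437 - 4*(r + 11))² = (437 - 4*(-1 + 11))² = (437 - 4*10)² = (437 - 40)² = 397² = 157609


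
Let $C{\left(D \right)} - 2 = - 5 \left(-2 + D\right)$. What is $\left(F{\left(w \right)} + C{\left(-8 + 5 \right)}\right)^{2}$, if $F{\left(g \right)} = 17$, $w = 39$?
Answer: $1936$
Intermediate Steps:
$C{\left(D \right)} = 12 - 5 D$ ($C{\left(D \right)} = 2 - 5 \left(-2 + D\right) = 2 - \left(-10 + 5 D\right) = 12 - 5 D$)
$\left(F{\left(w \right)} + C{\left(-8 + 5 \right)}\right)^{2} = \left(17 - \left(-12 + 5 \left(-8 + 5\right)\right)\right)^{2} = \left(17 + \left(12 - -15\right)\right)^{2} = \left(17 + \left(12 + 15\right)\right)^{2} = \left(17 + 27\right)^{2} = 44^{2} = 1936$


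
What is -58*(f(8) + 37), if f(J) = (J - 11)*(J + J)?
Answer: 638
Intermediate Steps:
f(J) = 2*J*(-11 + J) (f(J) = (-11 + J)*(2*J) = 2*J*(-11 + J))
-58*(f(8) + 37) = -58*(2*8*(-11 + 8) + 37) = -58*(2*8*(-3) + 37) = -58*(-48 + 37) = -58*(-11) = 638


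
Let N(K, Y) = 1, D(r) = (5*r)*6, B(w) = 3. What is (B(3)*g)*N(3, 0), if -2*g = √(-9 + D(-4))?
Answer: -3*I*√129/2 ≈ -17.037*I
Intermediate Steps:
D(r) = 30*r
g = -I*√129/2 (g = -√(-9 + 30*(-4))/2 = -√(-9 - 120)/2 = -I*√129/2 ≈ -5.6789*I)
(B(3)*g)*N(3, 0) = (3*(-I*√129/2))*1 = -3*I*√129/2*1 = -3*I*√129/2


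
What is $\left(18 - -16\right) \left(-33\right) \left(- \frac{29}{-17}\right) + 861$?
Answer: $-1053$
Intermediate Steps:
$\left(18 - -16\right) \left(-33\right) \left(- \frac{29}{-17}\right) + 861 = \left(18 + 16\right) \left(-33\right) \left(\left(-29\right) \left(- \frac{1}{17}\right)\right) + 861 = 34 \left(-33\right) \frac{29}{17} + 861 = \left(-1122\right) \frac{29}{17} + 861 = -1914 + 861 = -1053$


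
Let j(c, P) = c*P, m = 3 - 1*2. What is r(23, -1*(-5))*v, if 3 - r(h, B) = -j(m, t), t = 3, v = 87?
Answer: 522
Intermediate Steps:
m = 1 (m = 3 - 2 = 1)
j(c, P) = P*c
r(h, B) = 6 (r(h, B) = 3 - (-1)*3*1 = 3 - (-1)*3 = 3 - 1*(-3) = 3 + 3 = 6)
r(23, -1*(-5))*v = 6*87 = 522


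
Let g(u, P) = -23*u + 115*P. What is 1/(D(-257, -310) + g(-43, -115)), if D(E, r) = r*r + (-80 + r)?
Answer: 1/83474 ≈ 1.1980e-5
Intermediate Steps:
D(E, r) = -80 + r + r² (D(E, r) = r² + (-80 + r) = -80 + r + r²)
1/(D(-257, -310) + g(-43, -115)) = 1/((-80 - 310 + (-310)²) + (-23*(-43) + 115*(-115))) = 1/((-80 - 310 + 96100) + (989 - 13225)) = 1/(95710 - 12236) = 1/83474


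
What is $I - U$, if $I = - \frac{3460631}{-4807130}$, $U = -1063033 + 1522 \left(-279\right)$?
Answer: $\frac{7151431354861}{4807130} \approx 1.4877 \cdot 10^{6}$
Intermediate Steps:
$U = -1487671$ ($U = -1063033 - 424638 = -1487671$)
$I = \frac{3460631}{4807130}$ ($I = \left(-3460631\right) \left(- \frac{1}{4807130}\right) = \frac{3460631}{4807130} \approx 0.7199$)
$I - U = \frac{3460631}{4807130} - -1487671 = \frac{3460631}{4807130} + 1487671 = \frac{7151431354861}{4807130}$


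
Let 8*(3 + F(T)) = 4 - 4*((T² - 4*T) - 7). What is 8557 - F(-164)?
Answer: 22332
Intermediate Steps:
F(T) = 1 + 2*T - T²/2 (F(T) = -3 + (4 - 4*((T² - 4*T) - 7))/8 = -3 + (4 - 4*(-7 + T² - 4*T))/8 = -3 + (4 + (28 - 4*T² + 16*T))/8 = -3 + (32 - 4*T² + 16*T)/8 = -3 + (4 + 2*T - T²/2) = 1 + 2*T - T²/2)
8557 - F(-164) = 8557 - (1 + 2*(-164) - ½*(-164)²) = 8557 - (1 - 328 - ½*26896) = 8557 - (1 - 328 - 13448) = 8557 - 1*(-13775) = 8557 + 13775 = 22332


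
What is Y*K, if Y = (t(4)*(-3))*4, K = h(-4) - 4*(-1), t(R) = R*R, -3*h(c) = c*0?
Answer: -768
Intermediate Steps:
h(c) = 0 (h(c) = -c*0/3 = -1/3*0 = 0)
t(R) = R**2
K = 4 (K = 0 - 4*(-1) = 0 + 4 = 4)
Y = -192 (Y = (4**2*(-3))*4 = (16*(-3))*4 = -48*4 = -192)
Y*K = -192*4 = -768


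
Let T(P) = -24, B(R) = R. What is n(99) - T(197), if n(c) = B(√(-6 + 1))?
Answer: 24 + I*√5 ≈ 24.0 + 2.2361*I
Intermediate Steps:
n(c) = I*√5 (n(c) = √(-6 + 1) = √(-5) = I*√5)
n(99) - T(197) = I*√5 - 1*(-24) = I*√5 + 24 = 24 + I*√5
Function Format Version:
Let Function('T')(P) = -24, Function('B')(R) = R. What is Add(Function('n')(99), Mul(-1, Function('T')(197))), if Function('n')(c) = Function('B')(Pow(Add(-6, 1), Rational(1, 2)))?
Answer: Add(24, Mul(I, Pow(5, Rational(1, 2)))) ≈ Add(24.000, Mul(2.2361, I))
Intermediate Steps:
Function('n')(c) = Mul(I, Pow(5, Rational(1, 2))) (Function('n')(c) = Pow(Add(-6, 1), Rational(1, 2)) = Pow(-5, Rational(1, 2)) = Mul(I, Pow(5, Rational(1, 2))))
Add(Function('n')(99), Mul(-1, Function('T')(197))) = Add(Mul(I, Pow(5, Rational(1, 2))), Mul(-1, -24)) = Add(Mul(I, Pow(5, Rational(1, 2))), 24) = Add(24, Mul(I, Pow(5, Rational(1, 2))))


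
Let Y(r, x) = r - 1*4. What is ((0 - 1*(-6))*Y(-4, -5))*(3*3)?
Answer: -432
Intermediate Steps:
Y(r, x) = -4 + r (Y(r, x) = r - 4 = -4 + r)
((0 - 1*(-6))*Y(-4, -5))*(3*3) = ((0 - 1*(-6))*(-4 - 4))*(3*3) = ((0 + 6)*(-8))*9 = (6*(-8))*9 = -48*9 = -432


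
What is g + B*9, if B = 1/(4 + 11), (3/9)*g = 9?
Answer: 138/5 ≈ 27.600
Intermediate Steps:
g = 27 (g = 3*9 = 27)
B = 1/15 ≈ 0.066667
g + B*9 = 27 + (1/15)*9 = 27 + ⅗ = 138/5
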